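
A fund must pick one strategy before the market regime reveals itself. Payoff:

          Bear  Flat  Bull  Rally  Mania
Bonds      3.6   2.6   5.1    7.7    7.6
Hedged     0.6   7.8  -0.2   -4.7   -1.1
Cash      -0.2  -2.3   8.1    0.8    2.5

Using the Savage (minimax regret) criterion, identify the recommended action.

Column bests: Bear=3.6, Flat=7.8, Bull=8.1, Rally=7.7, Mania=7.6.
Bonds regrets: 0.0, 5.2, 3.0, 0.0, 0.0 → max 5.2
Hedged regrets: 3.0, 0.0, 8.3, 12.4, 8.7 → max 12.4
Cash regrets: 3.8, 10.1, 0.0, 6.9, 5.1 → max 10.1
Smallest max regret = 5.2 → Bonds.

Bonds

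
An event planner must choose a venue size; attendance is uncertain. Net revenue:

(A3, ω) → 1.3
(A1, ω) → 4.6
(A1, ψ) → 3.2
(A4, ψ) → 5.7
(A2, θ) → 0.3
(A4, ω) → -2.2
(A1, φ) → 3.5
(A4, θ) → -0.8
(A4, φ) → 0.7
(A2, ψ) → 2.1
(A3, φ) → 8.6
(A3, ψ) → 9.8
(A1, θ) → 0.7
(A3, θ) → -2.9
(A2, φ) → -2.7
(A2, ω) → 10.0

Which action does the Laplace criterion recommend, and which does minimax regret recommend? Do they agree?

Row averages: A1=3, A2=2.425, A3=4.2, A4=0.85
Highest average = 4.2 → A3.
Column bests: θ=0.7, φ=8.6, ψ=9.8, ω=10.0.
A1 regrets: 0.0, 5.1, 6.6, 5.4 → max 6.6
A2 regrets: 0.4, 11.3, 7.7, 0.0 → max 11.3
A3 regrets: 3.6, 0.0, 0.0, 8.7 → max 8.7
A4 regrets: 1.5, 7.9, 4.1, 12.2 → max 12.2
Smallest max regret = 6.6 → A1.

laplace → A3; minimax regret → A1 (disagree)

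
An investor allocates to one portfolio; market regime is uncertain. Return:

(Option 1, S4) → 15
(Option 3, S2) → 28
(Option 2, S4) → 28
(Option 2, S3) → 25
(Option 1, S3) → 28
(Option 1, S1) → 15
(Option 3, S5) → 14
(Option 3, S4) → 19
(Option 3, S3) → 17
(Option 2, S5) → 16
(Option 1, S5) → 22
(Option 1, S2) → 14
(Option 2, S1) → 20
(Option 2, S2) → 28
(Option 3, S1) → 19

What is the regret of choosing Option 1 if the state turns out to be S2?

14

Best payoff under S2 is 28.
Regret = 28 − 14 = 14.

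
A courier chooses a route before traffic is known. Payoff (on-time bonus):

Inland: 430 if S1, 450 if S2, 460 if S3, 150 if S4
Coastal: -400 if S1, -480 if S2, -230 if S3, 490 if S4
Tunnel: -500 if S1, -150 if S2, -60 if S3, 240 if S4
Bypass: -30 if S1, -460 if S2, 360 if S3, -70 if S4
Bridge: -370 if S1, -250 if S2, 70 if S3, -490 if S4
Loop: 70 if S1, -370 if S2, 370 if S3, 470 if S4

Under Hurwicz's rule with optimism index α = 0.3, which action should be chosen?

Inland

Inland: 0.3·460 + 0.7·150 = 243
Coastal: 0.3·490 + 0.7·(-480) = -189
Tunnel: 0.3·240 + 0.7·(-500) = -278
Bypass: 0.3·360 + 0.7·(-460) = -214
Bridge: 0.3·70 + 0.7·(-490) = -322
Loop: 0.3·470 + 0.7·(-370) = -118
Highest Hurwicz score = 243 → Inland.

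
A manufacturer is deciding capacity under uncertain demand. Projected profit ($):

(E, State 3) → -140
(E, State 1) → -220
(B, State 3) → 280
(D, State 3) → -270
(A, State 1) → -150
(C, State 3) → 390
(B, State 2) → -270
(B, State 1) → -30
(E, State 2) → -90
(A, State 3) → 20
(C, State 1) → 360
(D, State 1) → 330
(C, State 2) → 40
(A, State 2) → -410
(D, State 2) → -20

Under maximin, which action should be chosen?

C

Row minima: A=-410, B=-270, C=40, D=-270, E=-220
Best worst-case = 40 → C.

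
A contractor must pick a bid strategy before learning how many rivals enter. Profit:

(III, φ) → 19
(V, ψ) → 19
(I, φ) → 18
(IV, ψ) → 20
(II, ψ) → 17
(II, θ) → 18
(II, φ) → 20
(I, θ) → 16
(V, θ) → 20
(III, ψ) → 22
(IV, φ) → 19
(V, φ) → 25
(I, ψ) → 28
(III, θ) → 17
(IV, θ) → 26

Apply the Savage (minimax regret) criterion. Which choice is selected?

IV

Column bests: θ=26, φ=25, ψ=28.
I regrets: 10, 7, 0 → max 10
II regrets: 8, 5, 11 → max 11
III regrets: 9, 6, 6 → max 9
IV regrets: 0, 6, 8 → max 8
V regrets: 6, 0, 9 → max 9
Smallest max regret = 8 → IV.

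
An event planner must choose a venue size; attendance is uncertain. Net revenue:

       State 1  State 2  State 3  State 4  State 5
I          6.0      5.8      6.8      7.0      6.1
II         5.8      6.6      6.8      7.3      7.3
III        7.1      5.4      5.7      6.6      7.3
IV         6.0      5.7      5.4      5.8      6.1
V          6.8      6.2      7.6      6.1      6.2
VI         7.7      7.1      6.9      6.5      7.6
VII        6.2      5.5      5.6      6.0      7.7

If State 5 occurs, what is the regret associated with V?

Best payoff under State 5 is 7.7.
Regret = 7.7 − 6.2 = 1.5.

1.5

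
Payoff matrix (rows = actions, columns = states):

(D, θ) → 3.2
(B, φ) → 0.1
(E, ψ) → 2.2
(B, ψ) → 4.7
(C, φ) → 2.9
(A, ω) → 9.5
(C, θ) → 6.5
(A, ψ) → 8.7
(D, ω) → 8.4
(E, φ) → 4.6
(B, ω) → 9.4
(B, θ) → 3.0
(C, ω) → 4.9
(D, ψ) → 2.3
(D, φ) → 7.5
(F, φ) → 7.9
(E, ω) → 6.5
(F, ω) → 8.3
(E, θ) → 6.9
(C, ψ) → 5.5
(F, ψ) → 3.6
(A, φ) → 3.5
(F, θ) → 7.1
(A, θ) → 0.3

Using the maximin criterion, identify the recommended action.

Row minima: A=0.3, B=0.1, C=2.9, D=2.3, E=2.2, F=3.6
Best worst-case = 3.6 → F.

F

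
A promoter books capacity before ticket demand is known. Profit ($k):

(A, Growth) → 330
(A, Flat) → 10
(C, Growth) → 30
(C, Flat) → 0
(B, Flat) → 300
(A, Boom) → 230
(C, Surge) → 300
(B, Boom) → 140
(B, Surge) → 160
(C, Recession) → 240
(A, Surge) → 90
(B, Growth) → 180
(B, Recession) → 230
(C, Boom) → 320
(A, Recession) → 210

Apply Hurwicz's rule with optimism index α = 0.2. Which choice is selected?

A: 0.2·330 + 0.8·10 = 74
B: 0.2·300 + 0.8·140 = 172
C: 0.2·320 + 0.8·0 = 64
Highest Hurwicz score = 172 → B.

B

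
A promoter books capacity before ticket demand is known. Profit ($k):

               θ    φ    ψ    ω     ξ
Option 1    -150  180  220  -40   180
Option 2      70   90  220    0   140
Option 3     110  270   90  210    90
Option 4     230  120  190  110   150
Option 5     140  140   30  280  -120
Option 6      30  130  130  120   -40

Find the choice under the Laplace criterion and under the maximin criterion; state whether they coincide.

Row averages: Option 1=78, Option 2=104, Option 3=154, Option 4=160, Option 5=94, Option 6=74
Highest average = 160 → Option 4.
Row minima: Option 1=-150, Option 2=0, Option 3=90, Option 4=110, Option 5=-120, Option 6=-40
Best worst-case = 110 → Option 4.

laplace → Option 4; maximin → Option 4 (agree)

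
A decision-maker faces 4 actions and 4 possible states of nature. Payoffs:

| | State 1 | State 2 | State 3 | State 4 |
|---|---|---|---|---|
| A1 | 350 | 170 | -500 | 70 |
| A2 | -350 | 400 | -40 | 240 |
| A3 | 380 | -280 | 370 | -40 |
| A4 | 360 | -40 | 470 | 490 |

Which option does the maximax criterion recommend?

Row maxima: A1=350, A2=400, A3=380, A4=490
Best best-case = 490 → A4.

A4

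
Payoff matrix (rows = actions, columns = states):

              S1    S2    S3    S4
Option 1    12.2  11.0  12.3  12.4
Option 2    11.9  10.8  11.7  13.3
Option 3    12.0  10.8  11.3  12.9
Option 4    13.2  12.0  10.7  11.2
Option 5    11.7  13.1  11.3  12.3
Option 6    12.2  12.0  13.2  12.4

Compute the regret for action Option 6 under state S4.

0.9

Best payoff under S4 is 13.3.
Regret = 13.3 − 12.4 = 0.9.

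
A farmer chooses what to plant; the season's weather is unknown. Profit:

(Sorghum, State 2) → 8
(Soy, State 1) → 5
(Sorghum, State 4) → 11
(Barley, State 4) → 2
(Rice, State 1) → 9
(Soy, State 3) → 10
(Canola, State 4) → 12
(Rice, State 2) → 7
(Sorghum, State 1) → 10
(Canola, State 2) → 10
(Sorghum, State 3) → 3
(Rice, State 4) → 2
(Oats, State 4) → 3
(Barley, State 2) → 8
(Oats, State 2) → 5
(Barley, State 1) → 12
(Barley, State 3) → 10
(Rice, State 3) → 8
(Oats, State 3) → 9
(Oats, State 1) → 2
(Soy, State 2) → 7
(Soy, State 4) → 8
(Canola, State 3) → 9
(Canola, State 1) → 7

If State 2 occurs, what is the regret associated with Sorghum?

2

Best payoff under State 2 is 10.
Regret = 10 − 8 = 2.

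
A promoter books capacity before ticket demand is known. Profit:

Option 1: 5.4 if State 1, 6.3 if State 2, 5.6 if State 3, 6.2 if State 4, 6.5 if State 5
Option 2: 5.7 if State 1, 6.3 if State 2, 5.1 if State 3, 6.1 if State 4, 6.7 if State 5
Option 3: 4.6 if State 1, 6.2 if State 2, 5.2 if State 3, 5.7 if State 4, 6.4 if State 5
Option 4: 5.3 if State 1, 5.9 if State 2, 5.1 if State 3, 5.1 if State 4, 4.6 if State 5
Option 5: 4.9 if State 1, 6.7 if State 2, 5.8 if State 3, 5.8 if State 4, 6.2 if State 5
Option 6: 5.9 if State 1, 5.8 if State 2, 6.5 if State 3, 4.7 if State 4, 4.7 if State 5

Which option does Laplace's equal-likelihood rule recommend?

Option 1

Row averages: Option 1=6, Option 2=5.98, Option 3=5.62, Option 4=5.2, Option 5=5.88, Option 6=5.52
Highest average = 6 → Option 1.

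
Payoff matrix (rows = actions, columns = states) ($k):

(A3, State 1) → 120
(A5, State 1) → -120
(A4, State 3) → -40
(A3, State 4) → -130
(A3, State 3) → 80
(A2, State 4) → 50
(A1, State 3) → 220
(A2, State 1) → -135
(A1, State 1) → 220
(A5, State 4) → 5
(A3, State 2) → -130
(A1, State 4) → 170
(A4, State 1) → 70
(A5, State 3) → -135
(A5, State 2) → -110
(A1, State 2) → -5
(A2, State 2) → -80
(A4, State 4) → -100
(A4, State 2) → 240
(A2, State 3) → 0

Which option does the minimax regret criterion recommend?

Column bests: State 1=220, State 2=240, State 3=220, State 4=170.
A1 regrets: 0, 245, 0, 0 → max 245
A2 regrets: 355, 320, 220, 120 → max 355
A3 regrets: 100, 370, 140, 300 → max 370
A4 regrets: 150, 0, 260, 270 → max 270
A5 regrets: 340, 350, 355, 165 → max 355
Smallest max regret = 245 → A1.

A1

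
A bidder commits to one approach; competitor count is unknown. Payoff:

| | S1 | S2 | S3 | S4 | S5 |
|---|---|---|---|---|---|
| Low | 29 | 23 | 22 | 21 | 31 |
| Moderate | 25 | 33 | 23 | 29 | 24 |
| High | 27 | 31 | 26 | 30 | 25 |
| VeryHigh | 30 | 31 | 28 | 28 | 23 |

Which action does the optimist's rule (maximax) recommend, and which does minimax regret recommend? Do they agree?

Row maxima: Low=31, Moderate=33, High=31, VeryHigh=31
Best best-case = 33 → Moderate.
Column bests: S1=30, S2=33, S3=28, S4=30, S5=31.
Low regrets: 1, 10, 6, 9, 0 → max 10
Moderate regrets: 5, 0, 5, 1, 7 → max 7
High regrets: 3, 2, 2, 0, 6 → max 6
VeryHigh regrets: 0, 2, 0, 2, 8 → max 8
Smallest max regret = 6 → High.

maximax → Moderate; minimax regret → High (disagree)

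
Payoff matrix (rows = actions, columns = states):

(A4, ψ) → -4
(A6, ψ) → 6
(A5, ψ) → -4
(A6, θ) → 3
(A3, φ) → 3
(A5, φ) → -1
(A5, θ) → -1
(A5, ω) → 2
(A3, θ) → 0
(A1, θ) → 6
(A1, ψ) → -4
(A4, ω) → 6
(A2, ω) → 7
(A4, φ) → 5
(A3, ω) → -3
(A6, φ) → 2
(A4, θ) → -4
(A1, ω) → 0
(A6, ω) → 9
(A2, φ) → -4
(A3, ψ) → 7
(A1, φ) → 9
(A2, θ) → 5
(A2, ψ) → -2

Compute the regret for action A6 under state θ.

Best payoff under θ is 6.
Regret = 6 − 3 = 3.

3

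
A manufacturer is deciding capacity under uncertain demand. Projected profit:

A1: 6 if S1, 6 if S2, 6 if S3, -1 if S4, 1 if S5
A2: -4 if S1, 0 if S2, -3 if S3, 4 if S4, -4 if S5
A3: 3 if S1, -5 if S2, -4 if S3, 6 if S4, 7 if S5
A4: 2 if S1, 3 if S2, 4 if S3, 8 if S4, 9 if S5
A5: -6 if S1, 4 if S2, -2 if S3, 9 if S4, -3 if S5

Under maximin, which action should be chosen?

Row minima: A1=-1, A2=-4, A3=-5, A4=2, A5=-6
Best worst-case = 2 → A4.

A4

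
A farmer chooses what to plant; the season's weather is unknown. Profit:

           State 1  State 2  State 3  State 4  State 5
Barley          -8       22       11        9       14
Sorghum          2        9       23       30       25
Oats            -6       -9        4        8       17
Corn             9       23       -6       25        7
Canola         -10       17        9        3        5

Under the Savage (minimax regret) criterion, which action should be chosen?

Column bests: State 1=9, State 2=23, State 3=23, State 4=30, State 5=25.
Barley regrets: 17, 1, 12, 21, 11 → max 21
Sorghum regrets: 7, 14, 0, 0, 0 → max 14
Oats regrets: 15, 32, 19, 22, 8 → max 32
Corn regrets: 0, 0, 29, 5, 18 → max 29
Canola regrets: 19, 6, 14, 27, 20 → max 27
Smallest max regret = 14 → Sorghum.

Sorghum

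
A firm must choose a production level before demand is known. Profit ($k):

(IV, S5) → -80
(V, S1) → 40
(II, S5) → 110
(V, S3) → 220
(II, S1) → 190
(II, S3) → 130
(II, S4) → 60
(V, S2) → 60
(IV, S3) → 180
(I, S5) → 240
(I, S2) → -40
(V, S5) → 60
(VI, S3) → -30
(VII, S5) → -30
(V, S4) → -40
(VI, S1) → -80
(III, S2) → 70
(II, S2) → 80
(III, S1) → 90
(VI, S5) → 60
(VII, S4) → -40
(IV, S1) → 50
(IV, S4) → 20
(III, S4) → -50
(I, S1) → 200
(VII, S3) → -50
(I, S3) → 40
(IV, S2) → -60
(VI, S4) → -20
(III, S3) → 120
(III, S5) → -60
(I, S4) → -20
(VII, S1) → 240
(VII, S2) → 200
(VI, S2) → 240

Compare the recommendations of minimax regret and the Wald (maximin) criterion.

Column bests: S1=240, S2=240, S3=220, S4=60, S5=240.
I regrets: 40, 280, 180, 80, 0 → max 280
II regrets: 50, 160, 90, 0, 130 → max 160
III regrets: 150, 170, 100, 110, 300 → max 300
IV regrets: 190, 300, 40, 40, 320 → max 320
V regrets: 200, 180, 0, 100, 180 → max 200
VI regrets: 320, 0, 250, 80, 180 → max 320
VII regrets: 0, 40, 270, 100, 270 → max 270
Smallest max regret = 160 → II.
Row minima: I=-40, II=60, III=-60, IV=-80, V=-40, VI=-80, VII=-50
Best worst-case = 60 → II.

minimax regret → II; maximin → II (agree)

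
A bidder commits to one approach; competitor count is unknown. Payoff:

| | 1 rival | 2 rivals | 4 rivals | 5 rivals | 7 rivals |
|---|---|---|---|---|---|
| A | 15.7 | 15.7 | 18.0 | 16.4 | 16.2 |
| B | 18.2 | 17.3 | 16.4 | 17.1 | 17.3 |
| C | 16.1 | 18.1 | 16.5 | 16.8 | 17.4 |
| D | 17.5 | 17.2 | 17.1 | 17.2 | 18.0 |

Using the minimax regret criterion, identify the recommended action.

Column bests: 1 rival=18.2, 2 rivals=18.1, 4 rivals=18.0, 5 rivals=17.2, 7 rivals=18.0.
A regrets: 2.5, 2.4, 0.0, 0.8, 1.8 → max 2.5
B regrets: 0.0, 0.8, 1.6, 0.1, 0.7 → max 1.6
C regrets: 2.1, 0.0, 1.5, 0.4, 0.6 → max 2.1
D regrets: 0.7, 0.9, 0.9, 0.0, 0.0 → max 0.9
Smallest max regret = 0.9 → D.

D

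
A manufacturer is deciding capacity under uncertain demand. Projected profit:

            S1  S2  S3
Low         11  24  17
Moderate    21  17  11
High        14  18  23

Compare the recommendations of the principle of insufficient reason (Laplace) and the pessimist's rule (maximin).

Row averages: Low=52/3, Moderate=49/3, High=55/3
Highest average = 55/3 → High.
Row minima: Low=11, Moderate=11, High=14
Best worst-case = 14 → High.

laplace → High; maximin → High (agree)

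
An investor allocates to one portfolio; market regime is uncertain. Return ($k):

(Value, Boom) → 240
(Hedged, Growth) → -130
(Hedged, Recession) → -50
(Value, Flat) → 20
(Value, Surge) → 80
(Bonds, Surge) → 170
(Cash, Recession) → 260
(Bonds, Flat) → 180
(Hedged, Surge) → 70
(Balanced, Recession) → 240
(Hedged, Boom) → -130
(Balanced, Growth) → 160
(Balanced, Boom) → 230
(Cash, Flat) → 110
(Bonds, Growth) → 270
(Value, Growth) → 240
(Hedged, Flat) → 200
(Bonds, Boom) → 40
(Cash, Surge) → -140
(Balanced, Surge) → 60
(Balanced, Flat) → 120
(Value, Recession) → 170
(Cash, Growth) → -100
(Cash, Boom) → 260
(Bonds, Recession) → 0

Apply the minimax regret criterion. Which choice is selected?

Column bests: Recession=260, Flat=200, Growth=270, Boom=260, Surge=170.
Bonds regrets: 260, 20, 0, 220, 0 → max 260
Cash regrets: 0, 90, 370, 0, 310 → max 370
Value regrets: 90, 180, 30, 20, 90 → max 180
Hedged regrets: 310, 0, 400, 390, 100 → max 400
Balanced regrets: 20, 80, 110, 30, 110 → max 110
Smallest max regret = 110 → Balanced.

Balanced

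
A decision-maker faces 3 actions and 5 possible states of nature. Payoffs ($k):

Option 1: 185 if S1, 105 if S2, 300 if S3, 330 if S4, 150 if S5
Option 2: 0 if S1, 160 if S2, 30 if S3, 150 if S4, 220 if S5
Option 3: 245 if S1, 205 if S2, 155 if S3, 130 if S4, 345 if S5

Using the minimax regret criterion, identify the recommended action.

Option 1

Column bests: S1=245, S2=205, S3=300, S4=330, S5=345.
Option 1 regrets: 60, 100, 0, 0, 195 → max 195
Option 2 regrets: 245, 45, 270, 180, 125 → max 270
Option 3 regrets: 0, 0, 145, 200, 0 → max 200
Smallest max regret = 195 → Option 1.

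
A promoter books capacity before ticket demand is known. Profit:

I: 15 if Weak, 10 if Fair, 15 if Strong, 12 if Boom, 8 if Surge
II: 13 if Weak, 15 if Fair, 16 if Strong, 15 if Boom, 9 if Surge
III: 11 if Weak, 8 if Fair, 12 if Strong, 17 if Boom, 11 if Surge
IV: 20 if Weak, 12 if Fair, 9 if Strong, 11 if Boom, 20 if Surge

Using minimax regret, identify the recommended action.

IV

Column bests: Weak=20, Fair=15, Strong=16, Boom=17, Surge=20.
I regrets: 5, 5, 1, 5, 12 → max 12
II regrets: 7, 0, 0, 2, 11 → max 11
III regrets: 9, 7, 4, 0, 9 → max 9
IV regrets: 0, 3, 7, 6, 0 → max 7
Smallest max regret = 7 → IV.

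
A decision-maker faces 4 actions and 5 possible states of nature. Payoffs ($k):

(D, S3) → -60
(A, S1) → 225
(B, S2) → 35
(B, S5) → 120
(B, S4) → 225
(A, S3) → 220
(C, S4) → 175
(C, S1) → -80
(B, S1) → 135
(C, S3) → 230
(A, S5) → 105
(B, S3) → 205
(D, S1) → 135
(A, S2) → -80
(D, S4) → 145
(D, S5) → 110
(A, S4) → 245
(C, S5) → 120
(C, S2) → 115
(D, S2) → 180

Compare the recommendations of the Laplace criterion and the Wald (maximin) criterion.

laplace → B; maximin → B (agree)

Row averages: A=143, B=144, C=112, D=102
Highest average = 144 → B.
Row minima: A=-80, B=35, C=-80, D=-60
Best worst-case = 35 → B.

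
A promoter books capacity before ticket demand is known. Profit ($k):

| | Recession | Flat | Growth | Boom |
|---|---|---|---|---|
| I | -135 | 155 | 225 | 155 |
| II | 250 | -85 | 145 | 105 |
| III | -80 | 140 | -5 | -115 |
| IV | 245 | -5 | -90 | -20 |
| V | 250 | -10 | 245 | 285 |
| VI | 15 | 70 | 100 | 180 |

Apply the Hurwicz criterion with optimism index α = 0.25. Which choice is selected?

I: 0.25·225 + 0.75·(-135) = -45
II: 0.25·250 + 0.75·(-85) = -1.25
III: 0.25·140 + 0.75·(-115) = -51.25
IV: 0.25·245 + 0.75·(-90) = -6.25
V: 0.25·285 + 0.75·(-10) = 63.75
VI: 0.25·180 + 0.75·15 = 56.25
Highest Hurwicz score = 63.75 → V.

V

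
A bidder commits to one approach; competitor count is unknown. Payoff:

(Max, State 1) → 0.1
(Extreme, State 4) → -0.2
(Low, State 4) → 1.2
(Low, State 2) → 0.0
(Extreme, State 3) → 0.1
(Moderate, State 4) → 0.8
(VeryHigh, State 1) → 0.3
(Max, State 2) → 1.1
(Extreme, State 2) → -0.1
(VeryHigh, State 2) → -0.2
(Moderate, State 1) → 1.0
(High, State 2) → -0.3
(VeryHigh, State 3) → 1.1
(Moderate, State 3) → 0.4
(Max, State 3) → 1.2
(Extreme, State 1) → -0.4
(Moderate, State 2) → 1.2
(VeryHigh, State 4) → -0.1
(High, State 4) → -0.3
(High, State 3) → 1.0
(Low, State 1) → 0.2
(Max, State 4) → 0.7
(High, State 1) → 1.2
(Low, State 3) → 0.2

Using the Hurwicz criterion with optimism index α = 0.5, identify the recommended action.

Low: 0.5·1.2 + 0.5·0.0 = 0.6
Moderate: 0.5·1.2 + 0.5·0.4 = 0.8
High: 0.5·1.2 + 0.5·(-0.3) = 0.45
VeryHigh: 0.5·1.1 + 0.5·(-0.2) = 0.45
Extreme: 0.5·0.1 + 0.5·(-0.4) = -0.15
Max: 0.5·1.2 + 0.5·0.1 = 0.65
Highest Hurwicz score = 0.8 → Moderate.

Moderate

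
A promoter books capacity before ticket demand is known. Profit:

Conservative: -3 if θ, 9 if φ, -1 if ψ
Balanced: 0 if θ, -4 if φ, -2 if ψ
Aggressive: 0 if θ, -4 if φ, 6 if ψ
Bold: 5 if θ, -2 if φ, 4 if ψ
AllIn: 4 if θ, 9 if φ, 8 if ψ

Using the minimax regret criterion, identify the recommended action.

Column bests: θ=5, φ=9, ψ=8.
Conservative regrets: 8, 0, 9 → max 9
Balanced regrets: 5, 13, 10 → max 13
Aggressive regrets: 5, 13, 2 → max 13
Bold regrets: 0, 11, 4 → max 11
AllIn regrets: 1, 0, 0 → max 1
Smallest max regret = 1 → AllIn.

AllIn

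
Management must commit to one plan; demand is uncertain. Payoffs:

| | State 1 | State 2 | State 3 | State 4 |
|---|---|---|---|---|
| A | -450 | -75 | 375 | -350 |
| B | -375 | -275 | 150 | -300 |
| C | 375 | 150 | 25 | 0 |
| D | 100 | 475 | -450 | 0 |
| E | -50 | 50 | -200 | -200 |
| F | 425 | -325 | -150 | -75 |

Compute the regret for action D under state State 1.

Best payoff under State 1 is 425.
Regret = 425 − 100 = 325.

325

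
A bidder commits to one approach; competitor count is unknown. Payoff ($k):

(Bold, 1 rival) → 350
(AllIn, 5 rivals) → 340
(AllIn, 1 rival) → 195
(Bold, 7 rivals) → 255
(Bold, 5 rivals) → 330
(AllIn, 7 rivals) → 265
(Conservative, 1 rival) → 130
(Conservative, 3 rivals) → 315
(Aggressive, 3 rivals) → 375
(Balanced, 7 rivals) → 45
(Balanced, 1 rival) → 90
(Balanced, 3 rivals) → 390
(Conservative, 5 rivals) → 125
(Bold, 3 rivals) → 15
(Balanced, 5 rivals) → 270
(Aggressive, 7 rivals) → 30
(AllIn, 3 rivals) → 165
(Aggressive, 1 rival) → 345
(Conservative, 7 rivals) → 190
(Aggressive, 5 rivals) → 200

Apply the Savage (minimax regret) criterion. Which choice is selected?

Column bests: 1 rival=350, 3 rivals=390, 5 rivals=340, 7 rivals=265.
Conservative regrets: 220, 75, 215, 75 → max 220
Balanced regrets: 260, 0, 70, 220 → max 260
Aggressive regrets: 5, 15, 140, 235 → max 235
Bold regrets: 0, 375, 10, 10 → max 375
AllIn regrets: 155, 225, 0, 0 → max 225
Smallest max regret = 220 → Conservative.

Conservative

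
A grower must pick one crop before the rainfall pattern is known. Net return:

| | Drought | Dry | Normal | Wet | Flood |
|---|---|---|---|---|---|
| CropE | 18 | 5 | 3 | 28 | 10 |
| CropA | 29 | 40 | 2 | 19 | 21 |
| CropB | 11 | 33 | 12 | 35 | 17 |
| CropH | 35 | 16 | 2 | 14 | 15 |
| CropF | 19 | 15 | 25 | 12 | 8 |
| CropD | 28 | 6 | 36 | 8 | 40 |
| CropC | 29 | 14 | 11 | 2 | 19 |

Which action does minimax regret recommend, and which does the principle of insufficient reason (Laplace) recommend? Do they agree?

Column bests: Drought=35, Dry=40, Normal=36, Wet=35, Flood=40.
CropE regrets: 17, 35, 33, 7, 30 → max 35
CropA regrets: 6, 0, 34, 16, 19 → max 34
CropB regrets: 24, 7, 24, 0, 23 → max 24
CropH regrets: 0, 24, 34, 21, 25 → max 34
CropF regrets: 16, 25, 11, 23, 32 → max 32
CropD regrets: 7, 34, 0, 27, 0 → max 34
CropC regrets: 6, 26, 25, 33, 21 → max 33
Smallest max regret = 24 → CropB.
Row averages: CropE=12.8, CropA=22.2, CropB=21.6, CropH=16.4, CropF=15.8, CropD=23.6, CropC=15
Highest average = 23.6 → CropD.

minimax regret → CropB; laplace → CropD (disagree)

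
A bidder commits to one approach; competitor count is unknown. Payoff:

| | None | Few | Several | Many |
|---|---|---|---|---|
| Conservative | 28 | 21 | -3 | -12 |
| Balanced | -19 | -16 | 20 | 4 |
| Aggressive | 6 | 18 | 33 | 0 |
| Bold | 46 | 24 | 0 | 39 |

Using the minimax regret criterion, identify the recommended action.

Bold

Column bests: None=46, Few=24, Several=33, Many=39.
Conservative regrets: 18, 3, 36, 51 → max 51
Balanced regrets: 65, 40, 13, 35 → max 65
Aggressive regrets: 40, 6, 0, 39 → max 40
Bold regrets: 0, 0, 33, 0 → max 33
Smallest max regret = 33 → Bold.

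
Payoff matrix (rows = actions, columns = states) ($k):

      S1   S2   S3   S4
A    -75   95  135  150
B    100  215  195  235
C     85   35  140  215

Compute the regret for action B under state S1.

Best payoff under S1 is 100.
Regret = 100 − 100 = 0.

0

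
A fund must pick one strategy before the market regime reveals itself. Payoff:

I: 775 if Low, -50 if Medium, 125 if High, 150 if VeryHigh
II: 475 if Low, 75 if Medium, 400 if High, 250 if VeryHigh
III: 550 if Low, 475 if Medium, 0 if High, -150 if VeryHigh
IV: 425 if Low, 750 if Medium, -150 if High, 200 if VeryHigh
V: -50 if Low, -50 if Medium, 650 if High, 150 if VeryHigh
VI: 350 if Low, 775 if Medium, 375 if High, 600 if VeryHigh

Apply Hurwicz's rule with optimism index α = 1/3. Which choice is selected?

VI

I: 1/3·775 + 2/3·(-50) = 225
II: 1/3·475 + 2/3·75 = 625/3
III: 1/3·550 + 2/3·(-150) = 250/3
IV: 1/3·750 + 2/3·(-150) = 150
V: 1/3·650 + 2/3·(-50) = 550/3
VI: 1/3·775 + 2/3·350 = 1475/3
Highest Hurwicz score = 1475/3 → VI.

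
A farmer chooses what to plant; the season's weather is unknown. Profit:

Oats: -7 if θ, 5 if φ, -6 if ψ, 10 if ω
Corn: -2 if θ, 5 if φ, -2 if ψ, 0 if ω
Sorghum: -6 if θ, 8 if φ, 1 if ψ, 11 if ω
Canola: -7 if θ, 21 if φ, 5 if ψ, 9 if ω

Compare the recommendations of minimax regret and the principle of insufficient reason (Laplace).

Column bests: θ=-2, φ=21, ψ=5, ω=11.
Oats regrets: 5, 16, 11, 1 → max 16
Corn regrets: 0, 16, 7, 11 → max 16
Sorghum regrets: 4, 13, 4, 0 → max 13
Canola regrets: 5, 0, 0, 2 → max 5
Smallest max regret = 5 → Canola.
Row averages: Oats=0.5, Corn=0.25, Sorghum=3.5, Canola=7
Highest average = 7 → Canola.

minimax regret → Canola; laplace → Canola (agree)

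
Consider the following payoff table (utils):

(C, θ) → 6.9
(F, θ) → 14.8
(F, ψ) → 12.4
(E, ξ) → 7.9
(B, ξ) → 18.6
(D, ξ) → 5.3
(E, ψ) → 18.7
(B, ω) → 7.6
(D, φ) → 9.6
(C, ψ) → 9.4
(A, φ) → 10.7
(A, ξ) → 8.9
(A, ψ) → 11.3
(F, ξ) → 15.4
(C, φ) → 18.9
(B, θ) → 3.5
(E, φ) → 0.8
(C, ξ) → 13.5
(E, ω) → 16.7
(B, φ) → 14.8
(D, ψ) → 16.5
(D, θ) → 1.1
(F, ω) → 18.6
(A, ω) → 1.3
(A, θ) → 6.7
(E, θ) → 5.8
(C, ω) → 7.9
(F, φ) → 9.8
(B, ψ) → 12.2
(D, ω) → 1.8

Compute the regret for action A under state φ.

Best payoff under φ is 18.9.
Regret = 18.9 − 10.7 = 8.2.

8.2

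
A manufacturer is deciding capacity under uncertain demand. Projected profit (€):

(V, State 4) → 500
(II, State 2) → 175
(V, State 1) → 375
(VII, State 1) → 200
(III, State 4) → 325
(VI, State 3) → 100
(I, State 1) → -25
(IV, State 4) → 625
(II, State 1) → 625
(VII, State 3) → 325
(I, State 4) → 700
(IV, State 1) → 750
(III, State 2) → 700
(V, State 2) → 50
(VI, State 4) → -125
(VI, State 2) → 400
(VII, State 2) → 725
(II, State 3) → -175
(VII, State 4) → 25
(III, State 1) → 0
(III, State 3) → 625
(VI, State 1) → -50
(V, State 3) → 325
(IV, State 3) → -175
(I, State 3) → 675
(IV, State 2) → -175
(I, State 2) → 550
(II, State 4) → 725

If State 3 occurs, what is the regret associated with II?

Best payoff under State 3 is 675.
Regret = 675 − (-175) = 850.

850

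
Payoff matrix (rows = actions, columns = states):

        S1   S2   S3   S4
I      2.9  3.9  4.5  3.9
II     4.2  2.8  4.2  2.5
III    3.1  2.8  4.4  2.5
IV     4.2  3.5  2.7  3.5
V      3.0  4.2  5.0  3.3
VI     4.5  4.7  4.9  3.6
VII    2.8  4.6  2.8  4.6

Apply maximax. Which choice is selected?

V

Row maxima: I=4.5, II=4.2, III=4.4, IV=4.2, V=5.0, VI=4.9, VII=4.6
Best best-case = 5.0 → V.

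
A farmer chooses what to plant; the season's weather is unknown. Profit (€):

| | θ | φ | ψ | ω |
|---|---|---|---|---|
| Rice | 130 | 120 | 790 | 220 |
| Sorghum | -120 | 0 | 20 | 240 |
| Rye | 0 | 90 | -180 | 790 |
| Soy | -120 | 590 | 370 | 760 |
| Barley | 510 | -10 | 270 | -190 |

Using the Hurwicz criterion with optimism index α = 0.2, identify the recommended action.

Rice

Rice: 0.2·790 + 0.8·120 = 254
Sorghum: 0.2·240 + 0.8·(-120) = -48
Rye: 0.2·790 + 0.8·(-180) = 14
Soy: 0.2·760 + 0.8·(-120) = 56
Barley: 0.2·510 + 0.8·(-190) = -50
Highest Hurwicz score = 254 → Rice.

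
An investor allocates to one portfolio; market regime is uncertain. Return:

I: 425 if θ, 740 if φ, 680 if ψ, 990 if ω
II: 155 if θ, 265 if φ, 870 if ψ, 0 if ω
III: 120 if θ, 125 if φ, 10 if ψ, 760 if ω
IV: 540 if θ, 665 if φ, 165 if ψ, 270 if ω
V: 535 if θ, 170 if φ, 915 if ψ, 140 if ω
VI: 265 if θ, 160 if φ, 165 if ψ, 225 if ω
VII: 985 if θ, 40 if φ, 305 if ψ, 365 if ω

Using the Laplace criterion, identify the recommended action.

I

Row averages: I=708.75, II=322.5, III=253.75, IV=410, V=440, VI=203.75, VII=423.75
Highest average = 708.75 → I.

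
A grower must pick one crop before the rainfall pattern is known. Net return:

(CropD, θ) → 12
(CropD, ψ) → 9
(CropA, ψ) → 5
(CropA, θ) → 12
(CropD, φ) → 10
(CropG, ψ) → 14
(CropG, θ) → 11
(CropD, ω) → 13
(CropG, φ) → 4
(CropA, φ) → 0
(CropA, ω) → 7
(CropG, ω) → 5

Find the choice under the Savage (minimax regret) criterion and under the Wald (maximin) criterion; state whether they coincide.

minimax regret → CropD; maximin → CropD (agree)

Column bests: θ=12, φ=10, ψ=14, ω=13.
CropA regrets: 0, 10, 9, 6 → max 10
CropG regrets: 1, 6, 0, 8 → max 8
CropD regrets: 0, 0, 5, 0 → max 5
Smallest max regret = 5 → CropD.
Row minima: CropA=0, CropG=4, CropD=9
Best worst-case = 9 → CropD.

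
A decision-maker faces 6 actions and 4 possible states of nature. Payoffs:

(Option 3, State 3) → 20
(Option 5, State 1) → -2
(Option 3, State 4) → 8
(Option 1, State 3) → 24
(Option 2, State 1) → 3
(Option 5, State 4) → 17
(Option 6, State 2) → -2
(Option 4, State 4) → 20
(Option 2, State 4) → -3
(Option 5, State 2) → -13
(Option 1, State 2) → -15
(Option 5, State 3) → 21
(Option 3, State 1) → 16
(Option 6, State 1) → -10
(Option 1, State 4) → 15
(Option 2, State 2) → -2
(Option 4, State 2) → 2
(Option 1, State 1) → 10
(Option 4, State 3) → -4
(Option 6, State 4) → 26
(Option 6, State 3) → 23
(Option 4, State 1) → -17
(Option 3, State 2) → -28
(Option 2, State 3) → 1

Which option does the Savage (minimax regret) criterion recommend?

Option 1

Column bests: State 1=16, State 2=2, State 3=24, State 4=26.
Option 1 regrets: 6, 17, 0, 11 → max 17
Option 2 regrets: 13, 4, 23, 29 → max 29
Option 3 regrets: 0, 30, 4, 18 → max 30
Option 4 regrets: 33, 0, 28, 6 → max 33
Option 5 regrets: 18, 15, 3, 9 → max 18
Option 6 regrets: 26, 4, 1, 0 → max 26
Smallest max regret = 17 → Option 1.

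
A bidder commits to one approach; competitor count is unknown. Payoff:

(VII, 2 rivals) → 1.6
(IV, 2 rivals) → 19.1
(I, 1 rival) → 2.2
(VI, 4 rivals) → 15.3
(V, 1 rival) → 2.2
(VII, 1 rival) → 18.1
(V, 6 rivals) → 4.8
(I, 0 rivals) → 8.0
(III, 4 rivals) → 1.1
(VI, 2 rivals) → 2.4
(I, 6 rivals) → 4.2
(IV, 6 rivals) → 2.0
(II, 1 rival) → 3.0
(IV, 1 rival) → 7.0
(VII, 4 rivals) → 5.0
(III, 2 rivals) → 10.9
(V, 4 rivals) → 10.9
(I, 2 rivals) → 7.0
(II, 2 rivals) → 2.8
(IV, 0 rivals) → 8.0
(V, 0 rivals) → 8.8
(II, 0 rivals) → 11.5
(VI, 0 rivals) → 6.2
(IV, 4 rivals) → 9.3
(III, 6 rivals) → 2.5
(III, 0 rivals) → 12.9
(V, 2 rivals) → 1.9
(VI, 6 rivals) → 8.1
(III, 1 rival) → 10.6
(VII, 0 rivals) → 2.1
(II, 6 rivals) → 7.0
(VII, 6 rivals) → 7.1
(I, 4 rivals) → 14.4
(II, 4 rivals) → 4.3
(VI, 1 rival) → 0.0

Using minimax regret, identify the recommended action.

Column bests: 0 rivals=12.9, 1 rival=18.1, 2 rivals=19.1, 4 rivals=15.3, 6 rivals=8.1.
I regrets: 4.9, 15.9, 12.1, 0.9, 3.9 → max 15.9
II regrets: 1.4, 15.1, 16.3, 11.0, 1.1 → max 16.3
III regrets: 0.0, 7.5, 8.2, 14.2, 5.6 → max 14.2
IV regrets: 4.9, 11.1, 0.0, 6.0, 6.1 → max 11.1
V regrets: 4.1, 15.9, 17.2, 4.4, 3.3 → max 17.2
VI regrets: 6.7, 18.1, 16.7, 0.0, 0.0 → max 18.1
VII regrets: 10.8, 0.0, 17.5, 10.3, 1.0 → max 17.5
Smallest max regret = 11.1 → IV.

IV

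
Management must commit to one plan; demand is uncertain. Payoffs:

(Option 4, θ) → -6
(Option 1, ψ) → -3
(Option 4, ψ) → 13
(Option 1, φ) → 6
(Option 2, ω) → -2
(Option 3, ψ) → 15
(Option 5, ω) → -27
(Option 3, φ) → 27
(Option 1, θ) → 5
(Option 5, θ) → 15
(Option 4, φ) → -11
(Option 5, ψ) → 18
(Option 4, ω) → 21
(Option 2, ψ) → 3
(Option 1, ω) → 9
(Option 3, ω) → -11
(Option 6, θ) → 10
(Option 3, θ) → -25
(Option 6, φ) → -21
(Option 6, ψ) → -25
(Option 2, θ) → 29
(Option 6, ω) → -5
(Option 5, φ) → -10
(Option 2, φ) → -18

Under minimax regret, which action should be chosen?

Column bests: θ=29, φ=27, ψ=18, ω=21.
Option 1 regrets: 24, 21, 21, 12 → max 24
Option 2 regrets: 0, 45, 15, 23 → max 45
Option 3 regrets: 54, 0, 3, 32 → max 54
Option 4 regrets: 35, 38, 5, 0 → max 38
Option 5 regrets: 14, 37, 0, 48 → max 48
Option 6 regrets: 19, 48, 43, 26 → max 48
Smallest max regret = 24 → Option 1.

Option 1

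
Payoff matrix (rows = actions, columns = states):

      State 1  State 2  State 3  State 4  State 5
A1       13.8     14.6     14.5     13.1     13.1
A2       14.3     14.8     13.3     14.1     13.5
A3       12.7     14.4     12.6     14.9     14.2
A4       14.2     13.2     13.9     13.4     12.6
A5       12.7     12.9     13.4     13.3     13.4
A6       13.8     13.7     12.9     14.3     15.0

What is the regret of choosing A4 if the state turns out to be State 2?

Best payoff under State 2 is 14.8.
Regret = 14.8 − 13.2 = 1.6.

1.6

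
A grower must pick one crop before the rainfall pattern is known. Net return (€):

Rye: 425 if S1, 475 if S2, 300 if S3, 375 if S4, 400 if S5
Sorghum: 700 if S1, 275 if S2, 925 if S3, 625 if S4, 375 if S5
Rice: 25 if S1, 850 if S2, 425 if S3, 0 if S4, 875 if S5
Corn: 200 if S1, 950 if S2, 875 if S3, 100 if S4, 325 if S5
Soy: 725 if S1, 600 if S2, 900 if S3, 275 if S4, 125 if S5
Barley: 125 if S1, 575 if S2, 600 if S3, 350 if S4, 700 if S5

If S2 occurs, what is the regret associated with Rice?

100

Best payoff under S2 is 950.
Regret = 950 − 850 = 100.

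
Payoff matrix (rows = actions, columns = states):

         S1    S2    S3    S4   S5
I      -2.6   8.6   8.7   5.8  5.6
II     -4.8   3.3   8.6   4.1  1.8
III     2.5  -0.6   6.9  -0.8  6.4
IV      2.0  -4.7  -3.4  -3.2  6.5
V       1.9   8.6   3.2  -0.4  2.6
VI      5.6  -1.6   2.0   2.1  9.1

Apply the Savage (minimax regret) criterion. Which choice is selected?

V

Column bests: S1=5.6, S2=8.6, S3=8.7, S4=5.8, S5=9.1.
I regrets: 8.2, 0.0, 0.0, 0.0, 3.5 → max 8.2
II regrets: 10.4, 5.3, 0.1, 1.7, 7.3 → max 10.4
III regrets: 3.1, 9.2, 1.8, 6.6, 2.7 → max 9.2
IV regrets: 3.6, 13.3, 12.1, 9.0, 2.6 → max 13.3
V regrets: 3.7, 0.0, 5.5, 6.2, 6.5 → max 6.5
VI regrets: 0.0, 10.2, 6.7, 3.7, 0.0 → max 10.2
Smallest max regret = 6.5 → V.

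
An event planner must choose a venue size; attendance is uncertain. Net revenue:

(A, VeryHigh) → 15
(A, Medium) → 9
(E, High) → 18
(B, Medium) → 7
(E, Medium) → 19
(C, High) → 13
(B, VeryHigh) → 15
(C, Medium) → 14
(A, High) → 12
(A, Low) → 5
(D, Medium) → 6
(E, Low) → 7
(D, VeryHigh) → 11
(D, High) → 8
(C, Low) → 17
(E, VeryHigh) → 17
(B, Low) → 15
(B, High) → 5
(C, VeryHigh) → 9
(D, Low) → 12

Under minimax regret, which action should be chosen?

Column bests: Low=17, Medium=19, High=18, VeryHigh=17.
A regrets: 12, 10, 6, 2 → max 12
B regrets: 2, 12, 13, 2 → max 13
C regrets: 0, 5, 5, 8 → max 8
D regrets: 5, 13, 10, 6 → max 13
E regrets: 10, 0, 0, 0 → max 10
Smallest max regret = 8 → C.

C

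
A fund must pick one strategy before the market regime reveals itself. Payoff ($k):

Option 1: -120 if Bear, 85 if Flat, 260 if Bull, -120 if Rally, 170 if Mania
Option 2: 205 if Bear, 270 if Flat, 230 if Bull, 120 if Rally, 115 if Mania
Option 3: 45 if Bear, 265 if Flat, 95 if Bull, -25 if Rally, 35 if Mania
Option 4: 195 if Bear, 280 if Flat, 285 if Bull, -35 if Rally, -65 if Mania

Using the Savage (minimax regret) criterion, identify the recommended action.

Option 2

Column bests: Bear=205, Flat=280, Bull=285, Rally=120, Mania=170.
Option 1 regrets: 325, 195, 25, 240, 0 → max 325
Option 2 regrets: 0, 10, 55, 0, 55 → max 55
Option 3 regrets: 160, 15, 190, 145, 135 → max 190
Option 4 regrets: 10, 0, 0, 155, 235 → max 235
Smallest max regret = 55 → Option 2.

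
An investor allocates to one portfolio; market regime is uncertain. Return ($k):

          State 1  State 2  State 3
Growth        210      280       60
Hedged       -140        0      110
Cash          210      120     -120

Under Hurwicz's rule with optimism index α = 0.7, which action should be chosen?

Growth: 0.7·280 + 0.3·60 = 214
Hedged: 0.7·110 + 0.3·(-140) = 35
Cash: 0.7·210 + 0.3·(-120) = 111
Highest Hurwicz score = 214 → Growth.

Growth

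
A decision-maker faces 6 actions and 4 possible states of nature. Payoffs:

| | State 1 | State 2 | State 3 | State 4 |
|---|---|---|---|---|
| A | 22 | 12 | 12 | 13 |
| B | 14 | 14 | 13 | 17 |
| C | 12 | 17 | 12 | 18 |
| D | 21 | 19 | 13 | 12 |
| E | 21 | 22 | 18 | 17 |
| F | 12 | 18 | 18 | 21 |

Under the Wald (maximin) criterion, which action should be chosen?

E

Row minima: A=12, B=13, C=12, D=12, E=17, F=12
Best worst-case = 17 → E.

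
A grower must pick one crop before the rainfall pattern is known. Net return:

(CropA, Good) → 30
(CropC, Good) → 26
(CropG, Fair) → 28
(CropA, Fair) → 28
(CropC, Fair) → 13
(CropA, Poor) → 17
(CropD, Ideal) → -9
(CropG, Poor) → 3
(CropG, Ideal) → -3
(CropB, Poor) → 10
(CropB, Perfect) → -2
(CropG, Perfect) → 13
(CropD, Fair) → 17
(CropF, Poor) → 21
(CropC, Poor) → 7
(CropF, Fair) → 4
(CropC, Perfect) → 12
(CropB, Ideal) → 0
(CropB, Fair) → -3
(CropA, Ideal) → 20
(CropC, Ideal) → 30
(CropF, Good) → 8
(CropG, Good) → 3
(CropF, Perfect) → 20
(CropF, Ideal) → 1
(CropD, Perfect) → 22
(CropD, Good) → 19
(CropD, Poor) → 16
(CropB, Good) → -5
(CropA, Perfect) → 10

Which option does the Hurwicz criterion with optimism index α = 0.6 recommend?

CropA

CropD: 0.6·22 + 0.4·(-9) = 9.6
CropB: 0.6·10 + 0.4·(-5) = 4
CropG: 0.6·28 + 0.4·(-3) = 15.6
CropC: 0.6·30 + 0.4·7 = 20.8
CropA: 0.6·30 + 0.4·10 = 22
CropF: 0.6·21 + 0.4·1 = 13
Highest Hurwicz score = 22 → CropA.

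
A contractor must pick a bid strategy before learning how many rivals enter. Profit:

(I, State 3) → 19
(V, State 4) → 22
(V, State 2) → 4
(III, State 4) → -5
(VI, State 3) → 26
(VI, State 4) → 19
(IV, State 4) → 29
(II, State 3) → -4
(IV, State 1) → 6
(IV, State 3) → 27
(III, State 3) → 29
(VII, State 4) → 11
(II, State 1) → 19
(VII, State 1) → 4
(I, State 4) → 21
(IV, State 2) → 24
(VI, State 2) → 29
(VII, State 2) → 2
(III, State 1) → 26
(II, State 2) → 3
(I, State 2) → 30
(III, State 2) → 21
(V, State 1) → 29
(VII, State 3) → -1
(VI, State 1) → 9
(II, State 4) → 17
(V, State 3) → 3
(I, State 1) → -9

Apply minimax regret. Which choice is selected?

VI

Column bests: State 1=29, State 2=30, State 3=29, State 4=29.
I regrets: 38, 0, 10, 8 → max 38
II regrets: 10, 27, 33, 12 → max 33
III regrets: 3, 9, 0, 34 → max 34
IV regrets: 23, 6, 2, 0 → max 23
V regrets: 0, 26, 26, 7 → max 26
VI regrets: 20, 1, 3, 10 → max 20
VII regrets: 25, 28, 30, 18 → max 30
Smallest max regret = 20 → VI.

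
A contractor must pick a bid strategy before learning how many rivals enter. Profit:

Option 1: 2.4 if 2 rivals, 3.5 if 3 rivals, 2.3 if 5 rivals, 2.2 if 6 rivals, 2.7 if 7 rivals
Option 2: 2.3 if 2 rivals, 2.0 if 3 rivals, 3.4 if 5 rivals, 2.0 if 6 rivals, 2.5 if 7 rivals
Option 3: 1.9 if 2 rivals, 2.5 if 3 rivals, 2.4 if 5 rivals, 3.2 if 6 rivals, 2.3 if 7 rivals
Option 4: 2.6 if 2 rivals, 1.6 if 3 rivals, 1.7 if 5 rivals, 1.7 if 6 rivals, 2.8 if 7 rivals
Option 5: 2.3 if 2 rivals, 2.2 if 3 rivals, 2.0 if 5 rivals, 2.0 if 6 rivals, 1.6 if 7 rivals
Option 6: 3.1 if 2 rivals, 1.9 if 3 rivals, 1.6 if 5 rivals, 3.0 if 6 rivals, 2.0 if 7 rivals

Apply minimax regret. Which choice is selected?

Column bests: 2 rivals=3.1, 3 rivals=3.5, 5 rivals=3.4, 6 rivals=3.2, 7 rivals=2.8.
Option 1 regrets: 0.7, 0.0, 1.1, 1.0, 0.1 → max 1.1
Option 2 regrets: 0.8, 1.5, 0.0, 1.2, 0.3 → max 1.5
Option 3 regrets: 1.2, 1.0, 1.0, 0.0, 0.5 → max 1.2
Option 4 regrets: 0.5, 1.9, 1.7, 1.5, 0.0 → max 1.9
Option 5 regrets: 0.8, 1.3, 1.4, 1.2, 1.2 → max 1.4
Option 6 regrets: 0.0, 1.6, 1.8, 0.2, 0.8 → max 1.8
Smallest max regret = 1.1 → Option 1.

Option 1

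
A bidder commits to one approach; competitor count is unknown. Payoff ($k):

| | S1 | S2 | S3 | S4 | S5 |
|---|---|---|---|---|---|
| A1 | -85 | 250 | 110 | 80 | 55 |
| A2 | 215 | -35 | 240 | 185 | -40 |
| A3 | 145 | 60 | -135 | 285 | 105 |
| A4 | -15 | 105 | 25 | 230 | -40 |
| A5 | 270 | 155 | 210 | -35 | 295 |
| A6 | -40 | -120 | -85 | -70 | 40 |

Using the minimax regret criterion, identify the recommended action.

A5

Column bests: S1=270, S2=250, S3=240, S4=285, S5=295.
A1 regrets: 355, 0, 130, 205, 240 → max 355
A2 regrets: 55, 285, 0, 100, 335 → max 335
A3 regrets: 125, 190, 375, 0, 190 → max 375
A4 regrets: 285, 145, 215, 55, 335 → max 335
A5 regrets: 0, 95, 30, 320, 0 → max 320
A6 regrets: 310, 370, 325, 355, 255 → max 370
Smallest max regret = 320 → A5.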